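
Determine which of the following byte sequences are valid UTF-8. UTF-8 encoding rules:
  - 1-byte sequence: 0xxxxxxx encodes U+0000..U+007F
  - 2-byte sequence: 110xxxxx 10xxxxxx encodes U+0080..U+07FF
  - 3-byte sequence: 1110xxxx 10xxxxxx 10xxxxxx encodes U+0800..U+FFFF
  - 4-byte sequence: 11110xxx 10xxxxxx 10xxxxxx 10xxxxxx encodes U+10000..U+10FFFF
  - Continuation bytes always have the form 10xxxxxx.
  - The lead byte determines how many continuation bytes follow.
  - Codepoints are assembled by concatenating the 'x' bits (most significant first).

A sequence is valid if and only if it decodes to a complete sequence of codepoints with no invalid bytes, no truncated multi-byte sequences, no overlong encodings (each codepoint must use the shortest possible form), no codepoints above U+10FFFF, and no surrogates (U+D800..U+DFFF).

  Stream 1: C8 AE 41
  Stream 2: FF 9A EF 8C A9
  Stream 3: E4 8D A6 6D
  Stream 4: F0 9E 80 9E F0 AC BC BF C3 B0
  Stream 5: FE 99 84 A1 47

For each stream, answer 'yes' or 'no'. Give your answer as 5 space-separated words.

Stream 1: decodes cleanly. VALID
Stream 2: error at byte offset 0. INVALID
Stream 3: decodes cleanly. VALID
Stream 4: decodes cleanly. VALID
Stream 5: error at byte offset 0. INVALID

Answer: yes no yes yes no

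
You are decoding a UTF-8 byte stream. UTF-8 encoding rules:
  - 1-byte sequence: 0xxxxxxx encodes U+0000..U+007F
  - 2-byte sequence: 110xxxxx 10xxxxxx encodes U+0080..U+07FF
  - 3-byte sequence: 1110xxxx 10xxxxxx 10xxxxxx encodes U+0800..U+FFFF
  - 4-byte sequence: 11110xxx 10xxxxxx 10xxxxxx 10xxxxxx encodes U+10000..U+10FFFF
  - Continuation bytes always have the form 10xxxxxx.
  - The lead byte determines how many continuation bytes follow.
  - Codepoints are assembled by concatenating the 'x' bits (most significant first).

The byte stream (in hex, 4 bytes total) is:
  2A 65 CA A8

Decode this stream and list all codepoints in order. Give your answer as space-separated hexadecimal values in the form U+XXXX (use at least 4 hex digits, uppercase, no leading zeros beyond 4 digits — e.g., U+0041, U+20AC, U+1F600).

Byte[0]=2A: 1-byte ASCII. cp=U+002A
Byte[1]=65: 1-byte ASCII. cp=U+0065
Byte[2]=CA: 2-byte lead, need 1 cont bytes. acc=0xA
Byte[3]=A8: continuation. acc=(acc<<6)|0x28=0x2A8
Completed: cp=U+02A8 (starts at byte 2)

Answer: U+002A U+0065 U+02A8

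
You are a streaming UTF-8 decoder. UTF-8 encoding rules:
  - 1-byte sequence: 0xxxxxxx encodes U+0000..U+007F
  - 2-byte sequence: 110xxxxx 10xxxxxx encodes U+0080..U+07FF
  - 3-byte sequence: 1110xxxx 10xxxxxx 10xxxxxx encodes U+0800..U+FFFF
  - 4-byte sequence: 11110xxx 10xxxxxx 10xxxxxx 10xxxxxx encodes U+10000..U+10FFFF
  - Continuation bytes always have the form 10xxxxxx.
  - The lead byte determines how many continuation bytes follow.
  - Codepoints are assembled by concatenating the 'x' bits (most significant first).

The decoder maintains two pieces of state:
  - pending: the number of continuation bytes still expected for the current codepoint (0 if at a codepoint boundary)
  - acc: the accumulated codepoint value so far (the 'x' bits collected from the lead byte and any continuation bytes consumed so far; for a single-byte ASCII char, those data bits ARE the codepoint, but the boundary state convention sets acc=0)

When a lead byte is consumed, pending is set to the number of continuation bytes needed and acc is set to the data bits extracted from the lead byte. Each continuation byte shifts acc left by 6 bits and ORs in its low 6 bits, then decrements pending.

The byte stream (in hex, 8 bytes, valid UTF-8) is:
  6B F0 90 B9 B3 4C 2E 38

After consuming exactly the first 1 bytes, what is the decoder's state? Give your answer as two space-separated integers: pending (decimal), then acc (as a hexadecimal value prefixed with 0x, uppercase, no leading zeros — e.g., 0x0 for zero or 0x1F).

Answer: 0 0x0

Derivation:
Byte[0]=6B: 1-byte. pending=0, acc=0x0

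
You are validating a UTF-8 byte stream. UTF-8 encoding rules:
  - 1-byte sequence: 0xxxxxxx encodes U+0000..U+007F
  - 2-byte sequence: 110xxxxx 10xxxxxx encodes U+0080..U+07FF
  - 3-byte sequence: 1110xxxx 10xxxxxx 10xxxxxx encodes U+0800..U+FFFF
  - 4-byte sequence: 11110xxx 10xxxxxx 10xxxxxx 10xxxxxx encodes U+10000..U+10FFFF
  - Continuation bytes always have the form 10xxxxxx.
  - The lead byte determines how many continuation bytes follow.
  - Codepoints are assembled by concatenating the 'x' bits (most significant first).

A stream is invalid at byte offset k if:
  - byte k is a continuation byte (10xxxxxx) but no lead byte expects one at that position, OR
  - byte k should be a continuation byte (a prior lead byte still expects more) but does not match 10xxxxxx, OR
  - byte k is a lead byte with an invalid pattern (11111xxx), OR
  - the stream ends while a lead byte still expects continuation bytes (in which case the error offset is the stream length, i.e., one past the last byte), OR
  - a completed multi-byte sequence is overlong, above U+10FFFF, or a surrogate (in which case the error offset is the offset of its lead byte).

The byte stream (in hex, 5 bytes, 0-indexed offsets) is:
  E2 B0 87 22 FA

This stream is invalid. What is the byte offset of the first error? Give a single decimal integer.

Byte[0]=E2: 3-byte lead, need 2 cont bytes. acc=0x2
Byte[1]=B0: continuation. acc=(acc<<6)|0x30=0xB0
Byte[2]=87: continuation. acc=(acc<<6)|0x07=0x2C07
Completed: cp=U+2C07 (starts at byte 0)
Byte[3]=22: 1-byte ASCII. cp=U+0022
Byte[4]=FA: INVALID lead byte (not 0xxx/110x/1110/11110)

Answer: 4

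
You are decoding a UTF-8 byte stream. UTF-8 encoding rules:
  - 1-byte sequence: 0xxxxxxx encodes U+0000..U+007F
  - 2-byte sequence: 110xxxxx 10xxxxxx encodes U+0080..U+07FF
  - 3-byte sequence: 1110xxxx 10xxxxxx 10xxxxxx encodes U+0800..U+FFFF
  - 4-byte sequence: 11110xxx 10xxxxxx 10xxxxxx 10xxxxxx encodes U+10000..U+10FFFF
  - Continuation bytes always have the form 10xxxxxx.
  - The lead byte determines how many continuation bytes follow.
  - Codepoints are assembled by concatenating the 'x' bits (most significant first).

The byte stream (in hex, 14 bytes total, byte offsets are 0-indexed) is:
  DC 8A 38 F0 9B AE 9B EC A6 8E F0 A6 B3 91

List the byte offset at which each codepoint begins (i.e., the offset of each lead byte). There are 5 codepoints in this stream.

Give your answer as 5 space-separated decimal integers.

Answer: 0 2 3 7 10

Derivation:
Byte[0]=DC: 2-byte lead, need 1 cont bytes. acc=0x1C
Byte[1]=8A: continuation. acc=(acc<<6)|0x0A=0x70A
Completed: cp=U+070A (starts at byte 0)
Byte[2]=38: 1-byte ASCII. cp=U+0038
Byte[3]=F0: 4-byte lead, need 3 cont bytes. acc=0x0
Byte[4]=9B: continuation. acc=(acc<<6)|0x1B=0x1B
Byte[5]=AE: continuation. acc=(acc<<6)|0x2E=0x6EE
Byte[6]=9B: continuation. acc=(acc<<6)|0x1B=0x1BB9B
Completed: cp=U+1BB9B (starts at byte 3)
Byte[7]=EC: 3-byte lead, need 2 cont bytes. acc=0xC
Byte[8]=A6: continuation. acc=(acc<<6)|0x26=0x326
Byte[9]=8E: continuation. acc=(acc<<6)|0x0E=0xC98E
Completed: cp=U+C98E (starts at byte 7)
Byte[10]=F0: 4-byte lead, need 3 cont bytes. acc=0x0
Byte[11]=A6: continuation. acc=(acc<<6)|0x26=0x26
Byte[12]=B3: continuation. acc=(acc<<6)|0x33=0x9B3
Byte[13]=91: continuation. acc=(acc<<6)|0x11=0x26CD1
Completed: cp=U+26CD1 (starts at byte 10)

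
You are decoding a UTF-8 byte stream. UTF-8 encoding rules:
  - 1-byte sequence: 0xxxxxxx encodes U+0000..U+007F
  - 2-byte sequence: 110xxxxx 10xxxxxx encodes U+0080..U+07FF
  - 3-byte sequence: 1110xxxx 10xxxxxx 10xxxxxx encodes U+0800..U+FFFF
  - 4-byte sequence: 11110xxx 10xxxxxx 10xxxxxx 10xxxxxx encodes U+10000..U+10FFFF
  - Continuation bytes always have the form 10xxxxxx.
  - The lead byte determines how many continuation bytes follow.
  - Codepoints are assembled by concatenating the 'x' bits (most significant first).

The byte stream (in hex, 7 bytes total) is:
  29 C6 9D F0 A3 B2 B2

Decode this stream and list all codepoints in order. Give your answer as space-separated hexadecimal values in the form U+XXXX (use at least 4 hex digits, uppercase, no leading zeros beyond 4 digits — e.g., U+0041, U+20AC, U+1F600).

Answer: U+0029 U+019D U+23CB2

Derivation:
Byte[0]=29: 1-byte ASCII. cp=U+0029
Byte[1]=C6: 2-byte lead, need 1 cont bytes. acc=0x6
Byte[2]=9D: continuation. acc=(acc<<6)|0x1D=0x19D
Completed: cp=U+019D (starts at byte 1)
Byte[3]=F0: 4-byte lead, need 3 cont bytes. acc=0x0
Byte[4]=A3: continuation. acc=(acc<<6)|0x23=0x23
Byte[5]=B2: continuation. acc=(acc<<6)|0x32=0x8F2
Byte[6]=B2: continuation. acc=(acc<<6)|0x32=0x23CB2
Completed: cp=U+23CB2 (starts at byte 3)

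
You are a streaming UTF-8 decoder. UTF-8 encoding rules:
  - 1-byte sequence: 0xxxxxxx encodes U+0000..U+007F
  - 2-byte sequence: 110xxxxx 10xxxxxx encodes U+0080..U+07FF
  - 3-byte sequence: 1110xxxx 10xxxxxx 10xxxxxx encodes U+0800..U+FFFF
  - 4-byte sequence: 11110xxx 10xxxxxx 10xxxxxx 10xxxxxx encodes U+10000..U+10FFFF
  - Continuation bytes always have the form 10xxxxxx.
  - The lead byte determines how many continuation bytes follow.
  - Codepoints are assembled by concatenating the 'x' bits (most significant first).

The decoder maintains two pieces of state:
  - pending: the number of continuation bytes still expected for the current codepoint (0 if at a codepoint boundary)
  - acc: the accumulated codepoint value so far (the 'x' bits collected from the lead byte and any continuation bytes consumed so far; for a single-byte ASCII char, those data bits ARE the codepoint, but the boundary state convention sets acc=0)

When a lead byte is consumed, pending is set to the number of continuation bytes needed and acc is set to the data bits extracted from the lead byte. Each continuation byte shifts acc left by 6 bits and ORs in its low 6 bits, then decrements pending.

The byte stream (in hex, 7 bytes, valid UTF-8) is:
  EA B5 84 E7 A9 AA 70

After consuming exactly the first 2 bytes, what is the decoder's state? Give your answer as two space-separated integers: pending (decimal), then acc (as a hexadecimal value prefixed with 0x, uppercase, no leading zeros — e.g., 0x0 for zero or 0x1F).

Answer: 1 0x2B5

Derivation:
Byte[0]=EA: 3-byte lead. pending=2, acc=0xA
Byte[1]=B5: continuation. acc=(acc<<6)|0x35=0x2B5, pending=1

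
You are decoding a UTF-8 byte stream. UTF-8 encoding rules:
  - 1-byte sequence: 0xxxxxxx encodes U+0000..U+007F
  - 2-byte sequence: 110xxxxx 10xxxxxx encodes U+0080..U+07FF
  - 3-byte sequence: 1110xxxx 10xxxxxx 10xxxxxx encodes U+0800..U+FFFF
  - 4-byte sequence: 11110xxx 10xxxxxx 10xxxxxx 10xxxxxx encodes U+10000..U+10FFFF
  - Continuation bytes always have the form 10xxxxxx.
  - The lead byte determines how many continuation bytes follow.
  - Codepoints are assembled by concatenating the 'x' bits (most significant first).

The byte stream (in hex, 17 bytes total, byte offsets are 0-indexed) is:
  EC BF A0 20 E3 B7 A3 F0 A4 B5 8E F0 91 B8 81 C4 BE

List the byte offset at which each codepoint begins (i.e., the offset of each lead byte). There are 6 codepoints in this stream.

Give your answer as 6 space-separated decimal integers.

Answer: 0 3 4 7 11 15

Derivation:
Byte[0]=EC: 3-byte lead, need 2 cont bytes. acc=0xC
Byte[1]=BF: continuation. acc=(acc<<6)|0x3F=0x33F
Byte[2]=A0: continuation. acc=(acc<<6)|0x20=0xCFE0
Completed: cp=U+CFE0 (starts at byte 0)
Byte[3]=20: 1-byte ASCII. cp=U+0020
Byte[4]=E3: 3-byte lead, need 2 cont bytes. acc=0x3
Byte[5]=B7: continuation. acc=(acc<<6)|0x37=0xF7
Byte[6]=A3: continuation. acc=(acc<<6)|0x23=0x3DE3
Completed: cp=U+3DE3 (starts at byte 4)
Byte[7]=F0: 4-byte lead, need 3 cont bytes. acc=0x0
Byte[8]=A4: continuation. acc=(acc<<6)|0x24=0x24
Byte[9]=B5: continuation. acc=(acc<<6)|0x35=0x935
Byte[10]=8E: continuation. acc=(acc<<6)|0x0E=0x24D4E
Completed: cp=U+24D4E (starts at byte 7)
Byte[11]=F0: 4-byte lead, need 3 cont bytes. acc=0x0
Byte[12]=91: continuation. acc=(acc<<6)|0x11=0x11
Byte[13]=B8: continuation. acc=(acc<<6)|0x38=0x478
Byte[14]=81: continuation. acc=(acc<<6)|0x01=0x11E01
Completed: cp=U+11E01 (starts at byte 11)
Byte[15]=C4: 2-byte lead, need 1 cont bytes. acc=0x4
Byte[16]=BE: continuation. acc=(acc<<6)|0x3E=0x13E
Completed: cp=U+013E (starts at byte 15)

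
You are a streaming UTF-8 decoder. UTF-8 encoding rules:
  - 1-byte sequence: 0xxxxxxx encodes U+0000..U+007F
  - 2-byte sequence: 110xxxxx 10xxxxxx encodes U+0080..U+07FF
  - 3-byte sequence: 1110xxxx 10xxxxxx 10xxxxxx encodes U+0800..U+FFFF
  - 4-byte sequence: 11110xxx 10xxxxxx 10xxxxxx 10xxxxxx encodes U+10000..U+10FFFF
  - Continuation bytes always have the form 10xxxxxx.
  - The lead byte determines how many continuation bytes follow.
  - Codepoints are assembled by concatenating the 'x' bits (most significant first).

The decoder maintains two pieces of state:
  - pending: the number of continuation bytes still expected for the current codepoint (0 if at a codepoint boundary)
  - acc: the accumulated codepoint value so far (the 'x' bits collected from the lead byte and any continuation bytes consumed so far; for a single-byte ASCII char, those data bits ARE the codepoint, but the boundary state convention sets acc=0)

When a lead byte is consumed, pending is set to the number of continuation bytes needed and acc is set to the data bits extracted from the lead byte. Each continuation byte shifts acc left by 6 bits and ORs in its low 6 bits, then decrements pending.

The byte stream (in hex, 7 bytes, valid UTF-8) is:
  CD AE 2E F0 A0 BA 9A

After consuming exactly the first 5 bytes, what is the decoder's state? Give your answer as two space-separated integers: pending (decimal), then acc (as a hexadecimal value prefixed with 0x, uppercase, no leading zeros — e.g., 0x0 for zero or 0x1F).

Byte[0]=CD: 2-byte lead. pending=1, acc=0xD
Byte[1]=AE: continuation. acc=(acc<<6)|0x2E=0x36E, pending=0
Byte[2]=2E: 1-byte. pending=0, acc=0x0
Byte[3]=F0: 4-byte lead. pending=3, acc=0x0
Byte[4]=A0: continuation. acc=(acc<<6)|0x20=0x20, pending=2

Answer: 2 0x20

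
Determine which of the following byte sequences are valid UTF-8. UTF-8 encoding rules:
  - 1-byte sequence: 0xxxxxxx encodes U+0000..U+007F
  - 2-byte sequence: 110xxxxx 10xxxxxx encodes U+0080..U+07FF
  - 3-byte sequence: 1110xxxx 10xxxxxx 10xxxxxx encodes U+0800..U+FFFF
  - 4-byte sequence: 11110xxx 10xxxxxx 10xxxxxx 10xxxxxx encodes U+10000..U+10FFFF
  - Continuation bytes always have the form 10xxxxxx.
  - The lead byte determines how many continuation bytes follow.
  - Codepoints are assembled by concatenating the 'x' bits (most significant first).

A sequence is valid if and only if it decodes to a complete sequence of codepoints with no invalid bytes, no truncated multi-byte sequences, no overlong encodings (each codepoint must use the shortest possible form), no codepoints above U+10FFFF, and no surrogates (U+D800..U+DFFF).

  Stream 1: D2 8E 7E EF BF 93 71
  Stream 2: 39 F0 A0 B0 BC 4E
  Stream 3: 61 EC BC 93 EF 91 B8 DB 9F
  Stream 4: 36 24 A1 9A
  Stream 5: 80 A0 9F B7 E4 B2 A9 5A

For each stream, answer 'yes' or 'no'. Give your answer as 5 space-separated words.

Stream 1: decodes cleanly. VALID
Stream 2: decodes cleanly. VALID
Stream 3: decodes cleanly. VALID
Stream 4: error at byte offset 2. INVALID
Stream 5: error at byte offset 0. INVALID

Answer: yes yes yes no no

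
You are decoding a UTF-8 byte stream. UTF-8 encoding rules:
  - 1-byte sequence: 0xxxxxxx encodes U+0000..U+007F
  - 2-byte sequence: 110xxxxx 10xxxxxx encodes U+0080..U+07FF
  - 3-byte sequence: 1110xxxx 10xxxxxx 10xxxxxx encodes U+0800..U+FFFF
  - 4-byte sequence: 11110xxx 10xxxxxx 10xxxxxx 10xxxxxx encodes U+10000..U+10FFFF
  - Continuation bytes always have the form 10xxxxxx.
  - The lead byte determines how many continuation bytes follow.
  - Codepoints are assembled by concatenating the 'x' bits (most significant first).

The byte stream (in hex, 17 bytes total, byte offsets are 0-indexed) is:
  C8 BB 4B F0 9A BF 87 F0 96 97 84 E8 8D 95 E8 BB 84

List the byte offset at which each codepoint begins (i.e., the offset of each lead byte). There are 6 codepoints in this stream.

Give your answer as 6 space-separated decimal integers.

Byte[0]=C8: 2-byte lead, need 1 cont bytes. acc=0x8
Byte[1]=BB: continuation. acc=(acc<<6)|0x3B=0x23B
Completed: cp=U+023B (starts at byte 0)
Byte[2]=4B: 1-byte ASCII. cp=U+004B
Byte[3]=F0: 4-byte lead, need 3 cont bytes. acc=0x0
Byte[4]=9A: continuation. acc=(acc<<6)|0x1A=0x1A
Byte[5]=BF: continuation. acc=(acc<<6)|0x3F=0x6BF
Byte[6]=87: continuation. acc=(acc<<6)|0x07=0x1AFC7
Completed: cp=U+1AFC7 (starts at byte 3)
Byte[7]=F0: 4-byte lead, need 3 cont bytes. acc=0x0
Byte[8]=96: continuation. acc=(acc<<6)|0x16=0x16
Byte[9]=97: continuation. acc=(acc<<6)|0x17=0x597
Byte[10]=84: continuation. acc=(acc<<6)|0x04=0x165C4
Completed: cp=U+165C4 (starts at byte 7)
Byte[11]=E8: 3-byte lead, need 2 cont bytes. acc=0x8
Byte[12]=8D: continuation. acc=(acc<<6)|0x0D=0x20D
Byte[13]=95: continuation. acc=(acc<<6)|0x15=0x8355
Completed: cp=U+8355 (starts at byte 11)
Byte[14]=E8: 3-byte lead, need 2 cont bytes. acc=0x8
Byte[15]=BB: continuation. acc=(acc<<6)|0x3B=0x23B
Byte[16]=84: continuation. acc=(acc<<6)|0x04=0x8EC4
Completed: cp=U+8EC4 (starts at byte 14)

Answer: 0 2 3 7 11 14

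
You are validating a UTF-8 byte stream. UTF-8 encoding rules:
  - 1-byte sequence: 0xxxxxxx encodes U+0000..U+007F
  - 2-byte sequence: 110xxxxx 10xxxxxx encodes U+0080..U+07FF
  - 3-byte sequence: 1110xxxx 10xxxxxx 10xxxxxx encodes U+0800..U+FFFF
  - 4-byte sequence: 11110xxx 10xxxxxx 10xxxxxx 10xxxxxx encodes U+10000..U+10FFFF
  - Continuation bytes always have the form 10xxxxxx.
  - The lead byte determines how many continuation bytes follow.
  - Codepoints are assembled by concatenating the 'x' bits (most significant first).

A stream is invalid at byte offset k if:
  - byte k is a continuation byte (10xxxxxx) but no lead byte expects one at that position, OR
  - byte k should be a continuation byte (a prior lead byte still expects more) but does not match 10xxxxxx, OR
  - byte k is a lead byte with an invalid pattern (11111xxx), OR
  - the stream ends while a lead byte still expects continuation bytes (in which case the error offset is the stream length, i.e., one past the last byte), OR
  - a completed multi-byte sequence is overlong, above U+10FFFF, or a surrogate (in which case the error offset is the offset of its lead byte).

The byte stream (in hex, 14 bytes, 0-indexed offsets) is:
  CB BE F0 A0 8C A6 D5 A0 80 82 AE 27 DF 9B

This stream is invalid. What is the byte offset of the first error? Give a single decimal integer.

Answer: 8

Derivation:
Byte[0]=CB: 2-byte lead, need 1 cont bytes. acc=0xB
Byte[1]=BE: continuation. acc=(acc<<6)|0x3E=0x2FE
Completed: cp=U+02FE (starts at byte 0)
Byte[2]=F0: 4-byte lead, need 3 cont bytes. acc=0x0
Byte[3]=A0: continuation. acc=(acc<<6)|0x20=0x20
Byte[4]=8C: continuation. acc=(acc<<6)|0x0C=0x80C
Byte[5]=A6: continuation. acc=(acc<<6)|0x26=0x20326
Completed: cp=U+20326 (starts at byte 2)
Byte[6]=D5: 2-byte lead, need 1 cont bytes. acc=0x15
Byte[7]=A0: continuation. acc=(acc<<6)|0x20=0x560
Completed: cp=U+0560 (starts at byte 6)
Byte[8]=80: INVALID lead byte (not 0xxx/110x/1110/11110)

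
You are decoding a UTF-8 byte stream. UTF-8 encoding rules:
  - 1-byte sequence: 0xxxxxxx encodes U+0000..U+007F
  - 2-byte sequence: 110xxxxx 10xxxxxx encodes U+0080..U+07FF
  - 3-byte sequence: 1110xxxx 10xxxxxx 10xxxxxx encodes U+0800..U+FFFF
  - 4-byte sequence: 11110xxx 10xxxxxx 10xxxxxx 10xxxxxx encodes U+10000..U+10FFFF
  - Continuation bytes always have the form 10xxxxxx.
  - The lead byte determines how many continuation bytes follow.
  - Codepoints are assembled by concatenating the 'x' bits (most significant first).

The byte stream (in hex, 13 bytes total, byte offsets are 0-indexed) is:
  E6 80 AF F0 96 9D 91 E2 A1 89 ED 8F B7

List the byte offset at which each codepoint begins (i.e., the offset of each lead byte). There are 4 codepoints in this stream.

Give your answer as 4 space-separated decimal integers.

Answer: 0 3 7 10

Derivation:
Byte[0]=E6: 3-byte lead, need 2 cont bytes. acc=0x6
Byte[1]=80: continuation. acc=(acc<<6)|0x00=0x180
Byte[2]=AF: continuation. acc=(acc<<6)|0x2F=0x602F
Completed: cp=U+602F (starts at byte 0)
Byte[3]=F0: 4-byte lead, need 3 cont bytes. acc=0x0
Byte[4]=96: continuation. acc=(acc<<6)|0x16=0x16
Byte[5]=9D: continuation. acc=(acc<<6)|0x1D=0x59D
Byte[6]=91: continuation. acc=(acc<<6)|0x11=0x16751
Completed: cp=U+16751 (starts at byte 3)
Byte[7]=E2: 3-byte lead, need 2 cont bytes. acc=0x2
Byte[8]=A1: continuation. acc=(acc<<6)|0x21=0xA1
Byte[9]=89: continuation. acc=(acc<<6)|0x09=0x2849
Completed: cp=U+2849 (starts at byte 7)
Byte[10]=ED: 3-byte lead, need 2 cont bytes. acc=0xD
Byte[11]=8F: continuation. acc=(acc<<6)|0x0F=0x34F
Byte[12]=B7: continuation. acc=(acc<<6)|0x37=0xD3F7
Completed: cp=U+D3F7 (starts at byte 10)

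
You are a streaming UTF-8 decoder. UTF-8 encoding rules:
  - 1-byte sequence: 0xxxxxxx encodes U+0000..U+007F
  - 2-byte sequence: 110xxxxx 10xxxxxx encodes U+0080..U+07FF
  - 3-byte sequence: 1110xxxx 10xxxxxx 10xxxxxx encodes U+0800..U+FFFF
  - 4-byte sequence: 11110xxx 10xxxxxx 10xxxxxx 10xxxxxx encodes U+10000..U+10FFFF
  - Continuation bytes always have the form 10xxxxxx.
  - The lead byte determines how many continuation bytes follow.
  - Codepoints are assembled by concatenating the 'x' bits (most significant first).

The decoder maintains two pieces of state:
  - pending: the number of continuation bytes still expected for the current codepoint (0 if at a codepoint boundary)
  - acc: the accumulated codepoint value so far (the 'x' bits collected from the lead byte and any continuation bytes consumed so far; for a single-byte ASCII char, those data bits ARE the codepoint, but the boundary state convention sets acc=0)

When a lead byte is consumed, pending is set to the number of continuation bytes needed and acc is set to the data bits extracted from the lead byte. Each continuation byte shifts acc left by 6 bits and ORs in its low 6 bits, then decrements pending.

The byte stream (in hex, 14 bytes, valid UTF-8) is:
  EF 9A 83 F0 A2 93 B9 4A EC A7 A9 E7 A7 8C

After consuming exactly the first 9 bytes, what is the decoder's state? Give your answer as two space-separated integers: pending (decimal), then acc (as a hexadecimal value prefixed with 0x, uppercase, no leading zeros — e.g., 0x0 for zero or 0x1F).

Answer: 2 0xC

Derivation:
Byte[0]=EF: 3-byte lead. pending=2, acc=0xF
Byte[1]=9A: continuation. acc=(acc<<6)|0x1A=0x3DA, pending=1
Byte[2]=83: continuation. acc=(acc<<6)|0x03=0xF683, pending=0
Byte[3]=F0: 4-byte lead. pending=3, acc=0x0
Byte[4]=A2: continuation. acc=(acc<<6)|0x22=0x22, pending=2
Byte[5]=93: continuation. acc=(acc<<6)|0x13=0x893, pending=1
Byte[6]=B9: continuation. acc=(acc<<6)|0x39=0x224F9, pending=0
Byte[7]=4A: 1-byte. pending=0, acc=0x0
Byte[8]=EC: 3-byte lead. pending=2, acc=0xC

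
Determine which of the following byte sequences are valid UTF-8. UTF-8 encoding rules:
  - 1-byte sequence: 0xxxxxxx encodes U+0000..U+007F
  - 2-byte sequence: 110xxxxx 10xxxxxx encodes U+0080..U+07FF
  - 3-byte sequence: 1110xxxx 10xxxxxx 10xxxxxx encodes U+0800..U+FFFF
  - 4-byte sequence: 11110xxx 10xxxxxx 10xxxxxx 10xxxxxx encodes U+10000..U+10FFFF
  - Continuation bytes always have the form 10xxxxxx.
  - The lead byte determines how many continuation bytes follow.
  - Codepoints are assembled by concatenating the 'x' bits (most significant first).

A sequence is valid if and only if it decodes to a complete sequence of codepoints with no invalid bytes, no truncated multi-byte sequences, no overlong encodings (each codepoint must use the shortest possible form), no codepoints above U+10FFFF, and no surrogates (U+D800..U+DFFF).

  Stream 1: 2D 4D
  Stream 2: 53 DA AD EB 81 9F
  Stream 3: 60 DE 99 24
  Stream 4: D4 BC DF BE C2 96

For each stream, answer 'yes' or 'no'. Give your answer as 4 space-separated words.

Stream 1: decodes cleanly. VALID
Stream 2: decodes cleanly. VALID
Stream 3: decodes cleanly. VALID
Stream 4: decodes cleanly. VALID

Answer: yes yes yes yes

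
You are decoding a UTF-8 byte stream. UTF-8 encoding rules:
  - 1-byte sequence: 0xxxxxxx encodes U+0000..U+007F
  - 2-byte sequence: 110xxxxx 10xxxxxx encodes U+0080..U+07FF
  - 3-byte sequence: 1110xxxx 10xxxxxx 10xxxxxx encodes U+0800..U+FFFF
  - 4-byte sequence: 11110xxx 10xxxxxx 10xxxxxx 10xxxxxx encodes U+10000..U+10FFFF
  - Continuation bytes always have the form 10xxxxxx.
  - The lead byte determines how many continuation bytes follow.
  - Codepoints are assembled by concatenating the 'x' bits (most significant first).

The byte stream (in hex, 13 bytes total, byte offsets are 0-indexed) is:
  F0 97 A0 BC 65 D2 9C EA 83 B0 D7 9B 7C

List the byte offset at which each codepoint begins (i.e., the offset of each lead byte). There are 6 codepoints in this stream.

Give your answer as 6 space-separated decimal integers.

Byte[0]=F0: 4-byte lead, need 3 cont bytes. acc=0x0
Byte[1]=97: continuation. acc=(acc<<6)|0x17=0x17
Byte[2]=A0: continuation. acc=(acc<<6)|0x20=0x5E0
Byte[3]=BC: continuation. acc=(acc<<6)|0x3C=0x1783C
Completed: cp=U+1783C (starts at byte 0)
Byte[4]=65: 1-byte ASCII. cp=U+0065
Byte[5]=D2: 2-byte lead, need 1 cont bytes. acc=0x12
Byte[6]=9C: continuation. acc=(acc<<6)|0x1C=0x49C
Completed: cp=U+049C (starts at byte 5)
Byte[7]=EA: 3-byte lead, need 2 cont bytes. acc=0xA
Byte[8]=83: continuation. acc=(acc<<6)|0x03=0x283
Byte[9]=B0: continuation. acc=(acc<<6)|0x30=0xA0F0
Completed: cp=U+A0F0 (starts at byte 7)
Byte[10]=D7: 2-byte lead, need 1 cont bytes. acc=0x17
Byte[11]=9B: continuation. acc=(acc<<6)|0x1B=0x5DB
Completed: cp=U+05DB (starts at byte 10)
Byte[12]=7C: 1-byte ASCII. cp=U+007C

Answer: 0 4 5 7 10 12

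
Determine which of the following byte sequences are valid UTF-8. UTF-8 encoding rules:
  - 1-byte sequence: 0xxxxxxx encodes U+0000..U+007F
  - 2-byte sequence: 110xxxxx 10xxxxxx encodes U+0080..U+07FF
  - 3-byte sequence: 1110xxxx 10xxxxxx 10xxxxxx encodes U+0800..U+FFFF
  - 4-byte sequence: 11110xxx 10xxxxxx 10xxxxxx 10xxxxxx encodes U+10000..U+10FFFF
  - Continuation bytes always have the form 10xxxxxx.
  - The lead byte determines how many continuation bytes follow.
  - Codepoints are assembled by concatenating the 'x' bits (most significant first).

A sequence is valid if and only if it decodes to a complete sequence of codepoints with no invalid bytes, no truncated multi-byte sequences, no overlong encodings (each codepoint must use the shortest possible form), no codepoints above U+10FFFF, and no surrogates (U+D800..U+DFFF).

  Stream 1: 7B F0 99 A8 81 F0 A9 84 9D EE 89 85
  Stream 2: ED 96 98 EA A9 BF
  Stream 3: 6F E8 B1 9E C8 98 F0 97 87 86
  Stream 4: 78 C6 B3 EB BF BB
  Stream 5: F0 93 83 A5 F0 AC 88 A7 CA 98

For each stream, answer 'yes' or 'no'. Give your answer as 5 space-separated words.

Stream 1: decodes cleanly. VALID
Stream 2: decodes cleanly. VALID
Stream 3: decodes cleanly. VALID
Stream 4: decodes cleanly. VALID
Stream 5: decodes cleanly. VALID

Answer: yes yes yes yes yes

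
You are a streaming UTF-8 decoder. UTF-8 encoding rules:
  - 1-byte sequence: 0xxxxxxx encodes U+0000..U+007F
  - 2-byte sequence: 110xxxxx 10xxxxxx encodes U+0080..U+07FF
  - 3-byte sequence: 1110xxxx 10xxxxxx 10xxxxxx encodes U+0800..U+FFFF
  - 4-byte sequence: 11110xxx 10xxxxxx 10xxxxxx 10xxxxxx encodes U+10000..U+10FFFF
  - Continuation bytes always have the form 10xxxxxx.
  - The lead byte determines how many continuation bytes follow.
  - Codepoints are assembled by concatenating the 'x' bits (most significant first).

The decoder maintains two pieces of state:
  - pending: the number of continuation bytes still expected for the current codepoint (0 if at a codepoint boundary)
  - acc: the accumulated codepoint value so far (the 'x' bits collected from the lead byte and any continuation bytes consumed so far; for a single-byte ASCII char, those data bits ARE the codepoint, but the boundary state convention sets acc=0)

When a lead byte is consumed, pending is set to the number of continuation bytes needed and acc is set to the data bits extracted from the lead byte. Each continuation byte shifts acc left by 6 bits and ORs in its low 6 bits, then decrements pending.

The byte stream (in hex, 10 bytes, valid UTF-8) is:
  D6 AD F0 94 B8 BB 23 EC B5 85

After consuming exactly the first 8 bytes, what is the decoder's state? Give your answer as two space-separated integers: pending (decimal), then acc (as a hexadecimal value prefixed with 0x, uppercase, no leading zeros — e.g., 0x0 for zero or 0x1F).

Answer: 2 0xC

Derivation:
Byte[0]=D6: 2-byte lead. pending=1, acc=0x16
Byte[1]=AD: continuation. acc=(acc<<6)|0x2D=0x5AD, pending=0
Byte[2]=F0: 4-byte lead. pending=3, acc=0x0
Byte[3]=94: continuation. acc=(acc<<6)|0x14=0x14, pending=2
Byte[4]=B8: continuation. acc=(acc<<6)|0x38=0x538, pending=1
Byte[5]=BB: continuation. acc=(acc<<6)|0x3B=0x14E3B, pending=0
Byte[6]=23: 1-byte. pending=0, acc=0x0
Byte[7]=EC: 3-byte lead. pending=2, acc=0xC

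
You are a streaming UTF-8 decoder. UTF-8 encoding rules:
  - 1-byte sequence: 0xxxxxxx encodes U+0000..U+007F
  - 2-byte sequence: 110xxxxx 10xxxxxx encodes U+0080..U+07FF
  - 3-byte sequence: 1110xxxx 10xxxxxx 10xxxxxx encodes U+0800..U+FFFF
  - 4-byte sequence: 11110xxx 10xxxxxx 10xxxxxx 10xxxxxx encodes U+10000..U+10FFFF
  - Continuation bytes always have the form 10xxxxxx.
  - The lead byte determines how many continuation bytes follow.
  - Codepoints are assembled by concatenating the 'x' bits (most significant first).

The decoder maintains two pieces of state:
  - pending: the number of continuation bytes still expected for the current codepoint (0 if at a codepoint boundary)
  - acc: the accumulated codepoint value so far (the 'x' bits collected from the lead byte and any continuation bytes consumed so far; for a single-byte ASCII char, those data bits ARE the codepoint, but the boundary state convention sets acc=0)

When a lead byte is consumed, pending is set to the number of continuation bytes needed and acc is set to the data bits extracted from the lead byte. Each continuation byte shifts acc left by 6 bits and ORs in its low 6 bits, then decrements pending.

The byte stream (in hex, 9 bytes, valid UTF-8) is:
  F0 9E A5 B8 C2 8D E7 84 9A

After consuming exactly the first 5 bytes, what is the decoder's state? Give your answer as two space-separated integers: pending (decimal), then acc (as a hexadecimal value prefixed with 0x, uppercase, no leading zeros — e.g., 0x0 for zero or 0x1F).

Byte[0]=F0: 4-byte lead. pending=3, acc=0x0
Byte[1]=9E: continuation. acc=(acc<<6)|0x1E=0x1E, pending=2
Byte[2]=A5: continuation. acc=(acc<<6)|0x25=0x7A5, pending=1
Byte[3]=B8: continuation. acc=(acc<<6)|0x38=0x1E978, pending=0
Byte[4]=C2: 2-byte lead. pending=1, acc=0x2

Answer: 1 0x2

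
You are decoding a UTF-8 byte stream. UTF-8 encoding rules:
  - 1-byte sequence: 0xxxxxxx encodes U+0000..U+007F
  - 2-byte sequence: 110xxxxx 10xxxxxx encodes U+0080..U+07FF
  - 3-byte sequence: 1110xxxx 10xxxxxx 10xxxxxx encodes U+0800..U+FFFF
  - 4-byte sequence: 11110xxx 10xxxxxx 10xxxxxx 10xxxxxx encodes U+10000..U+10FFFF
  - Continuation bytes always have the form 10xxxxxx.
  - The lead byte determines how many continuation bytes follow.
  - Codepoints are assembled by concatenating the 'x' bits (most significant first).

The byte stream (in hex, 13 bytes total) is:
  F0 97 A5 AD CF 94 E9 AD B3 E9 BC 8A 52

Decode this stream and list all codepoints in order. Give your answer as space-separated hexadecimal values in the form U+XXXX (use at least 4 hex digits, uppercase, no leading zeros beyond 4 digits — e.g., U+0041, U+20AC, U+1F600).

Byte[0]=F0: 4-byte lead, need 3 cont bytes. acc=0x0
Byte[1]=97: continuation. acc=(acc<<6)|0x17=0x17
Byte[2]=A5: continuation. acc=(acc<<6)|0x25=0x5E5
Byte[3]=AD: continuation. acc=(acc<<6)|0x2D=0x1796D
Completed: cp=U+1796D (starts at byte 0)
Byte[4]=CF: 2-byte lead, need 1 cont bytes. acc=0xF
Byte[5]=94: continuation. acc=(acc<<6)|0x14=0x3D4
Completed: cp=U+03D4 (starts at byte 4)
Byte[6]=E9: 3-byte lead, need 2 cont bytes. acc=0x9
Byte[7]=AD: continuation. acc=(acc<<6)|0x2D=0x26D
Byte[8]=B3: continuation. acc=(acc<<6)|0x33=0x9B73
Completed: cp=U+9B73 (starts at byte 6)
Byte[9]=E9: 3-byte lead, need 2 cont bytes. acc=0x9
Byte[10]=BC: continuation. acc=(acc<<6)|0x3C=0x27C
Byte[11]=8A: continuation. acc=(acc<<6)|0x0A=0x9F0A
Completed: cp=U+9F0A (starts at byte 9)
Byte[12]=52: 1-byte ASCII. cp=U+0052

Answer: U+1796D U+03D4 U+9B73 U+9F0A U+0052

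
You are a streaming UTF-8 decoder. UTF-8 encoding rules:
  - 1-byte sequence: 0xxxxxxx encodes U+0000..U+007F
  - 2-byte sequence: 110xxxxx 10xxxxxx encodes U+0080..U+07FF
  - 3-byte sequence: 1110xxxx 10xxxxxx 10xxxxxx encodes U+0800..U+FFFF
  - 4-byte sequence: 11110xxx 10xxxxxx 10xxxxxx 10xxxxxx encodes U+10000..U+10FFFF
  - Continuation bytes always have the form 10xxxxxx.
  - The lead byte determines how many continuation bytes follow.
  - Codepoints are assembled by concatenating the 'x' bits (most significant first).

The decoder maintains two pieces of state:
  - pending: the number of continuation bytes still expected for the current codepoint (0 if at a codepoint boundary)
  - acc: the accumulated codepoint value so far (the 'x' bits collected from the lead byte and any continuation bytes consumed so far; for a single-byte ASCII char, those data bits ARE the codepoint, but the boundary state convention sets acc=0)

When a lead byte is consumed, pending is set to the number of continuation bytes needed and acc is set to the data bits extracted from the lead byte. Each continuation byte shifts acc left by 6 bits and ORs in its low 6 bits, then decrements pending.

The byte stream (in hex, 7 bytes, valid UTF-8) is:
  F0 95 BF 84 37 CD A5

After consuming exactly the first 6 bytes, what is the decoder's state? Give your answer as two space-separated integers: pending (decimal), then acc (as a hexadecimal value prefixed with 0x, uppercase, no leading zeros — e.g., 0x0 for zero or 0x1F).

Byte[0]=F0: 4-byte lead. pending=3, acc=0x0
Byte[1]=95: continuation. acc=(acc<<6)|0x15=0x15, pending=2
Byte[2]=BF: continuation. acc=(acc<<6)|0x3F=0x57F, pending=1
Byte[3]=84: continuation. acc=(acc<<6)|0x04=0x15FC4, pending=0
Byte[4]=37: 1-byte. pending=0, acc=0x0
Byte[5]=CD: 2-byte lead. pending=1, acc=0xD

Answer: 1 0xD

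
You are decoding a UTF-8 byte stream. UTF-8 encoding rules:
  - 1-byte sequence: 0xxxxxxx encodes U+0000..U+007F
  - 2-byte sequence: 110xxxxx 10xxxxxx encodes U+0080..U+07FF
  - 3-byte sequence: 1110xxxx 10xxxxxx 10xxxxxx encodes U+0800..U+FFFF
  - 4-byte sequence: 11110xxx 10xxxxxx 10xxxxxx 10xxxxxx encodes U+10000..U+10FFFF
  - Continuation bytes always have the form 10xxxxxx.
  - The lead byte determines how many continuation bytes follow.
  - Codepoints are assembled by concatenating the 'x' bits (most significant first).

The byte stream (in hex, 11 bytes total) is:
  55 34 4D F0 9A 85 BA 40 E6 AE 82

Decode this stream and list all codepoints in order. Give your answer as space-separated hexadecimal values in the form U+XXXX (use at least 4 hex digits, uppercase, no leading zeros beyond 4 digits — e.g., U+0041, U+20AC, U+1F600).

Byte[0]=55: 1-byte ASCII. cp=U+0055
Byte[1]=34: 1-byte ASCII. cp=U+0034
Byte[2]=4D: 1-byte ASCII. cp=U+004D
Byte[3]=F0: 4-byte lead, need 3 cont bytes. acc=0x0
Byte[4]=9A: continuation. acc=(acc<<6)|0x1A=0x1A
Byte[5]=85: continuation. acc=(acc<<6)|0x05=0x685
Byte[6]=BA: continuation. acc=(acc<<6)|0x3A=0x1A17A
Completed: cp=U+1A17A (starts at byte 3)
Byte[7]=40: 1-byte ASCII. cp=U+0040
Byte[8]=E6: 3-byte lead, need 2 cont bytes. acc=0x6
Byte[9]=AE: continuation. acc=(acc<<6)|0x2E=0x1AE
Byte[10]=82: continuation. acc=(acc<<6)|0x02=0x6B82
Completed: cp=U+6B82 (starts at byte 8)

Answer: U+0055 U+0034 U+004D U+1A17A U+0040 U+6B82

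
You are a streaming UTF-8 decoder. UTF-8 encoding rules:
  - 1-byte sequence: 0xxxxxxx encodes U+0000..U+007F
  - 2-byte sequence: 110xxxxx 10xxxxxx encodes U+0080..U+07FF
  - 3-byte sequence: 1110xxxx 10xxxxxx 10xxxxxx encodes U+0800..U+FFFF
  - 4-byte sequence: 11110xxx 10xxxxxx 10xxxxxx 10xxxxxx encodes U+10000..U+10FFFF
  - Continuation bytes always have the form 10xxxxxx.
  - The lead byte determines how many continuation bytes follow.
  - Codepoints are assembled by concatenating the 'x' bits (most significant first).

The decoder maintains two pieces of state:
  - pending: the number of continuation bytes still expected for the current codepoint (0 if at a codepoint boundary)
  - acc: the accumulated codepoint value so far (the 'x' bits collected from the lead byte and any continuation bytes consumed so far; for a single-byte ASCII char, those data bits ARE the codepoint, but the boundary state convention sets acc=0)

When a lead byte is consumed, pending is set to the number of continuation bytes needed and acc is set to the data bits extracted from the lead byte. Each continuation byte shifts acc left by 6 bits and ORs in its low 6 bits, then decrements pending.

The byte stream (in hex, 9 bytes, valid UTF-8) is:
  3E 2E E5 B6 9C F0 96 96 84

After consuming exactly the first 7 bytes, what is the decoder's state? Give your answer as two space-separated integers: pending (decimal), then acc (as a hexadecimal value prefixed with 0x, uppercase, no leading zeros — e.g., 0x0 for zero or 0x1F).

Byte[0]=3E: 1-byte. pending=0, acc=0x0
Byte[1]=2E: 1-byte. pending=0, acc=0x0
Byte[2]=E5: 3-byte lead. pending=2, acc=0x5
Byte[3]=B6: continuation. acc=(acc<<6)|0x36=0x176, pending=1
Byte[4]=9C: continuation. acc=(acc<<6)|0x1C=0x5D9C, pending=0
Byte[5]=F0: 4-byte lead. pending=3, acc=0x0
Byte[6]=96: continuation. acc=(acc<<6)|0x16=0x16, pending=2

Answer: 2 0x16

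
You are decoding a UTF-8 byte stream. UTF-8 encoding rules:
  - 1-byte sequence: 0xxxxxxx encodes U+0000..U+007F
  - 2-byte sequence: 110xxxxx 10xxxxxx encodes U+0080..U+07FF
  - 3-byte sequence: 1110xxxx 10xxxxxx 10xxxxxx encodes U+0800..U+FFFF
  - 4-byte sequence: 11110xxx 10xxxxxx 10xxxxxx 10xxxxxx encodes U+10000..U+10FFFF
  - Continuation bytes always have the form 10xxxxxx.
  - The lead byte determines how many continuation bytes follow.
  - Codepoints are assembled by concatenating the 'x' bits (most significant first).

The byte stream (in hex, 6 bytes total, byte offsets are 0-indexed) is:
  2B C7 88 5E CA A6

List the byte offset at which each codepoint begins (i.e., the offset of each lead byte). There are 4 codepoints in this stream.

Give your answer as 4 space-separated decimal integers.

Byte[0]=2B: 1-byte ASCII. cp=U+002B
Byte[1]=C7: 2-byte lead, need 1 cont bytes. acc=0x7
Byte[2]=88: continuation. acc=(acc<<6)|0x08=0x1C8
Completed: cp=U+01C8 (starts at byte 1)
Byte[3]=5E: 1-byte ASCII. cp=U+005E
Byte[4]=CA: 2-byte lead, need 1 cont bytes. acc=0xA
Byte[5]=A6: continuation. acc=(acc<<6)|0x26=0x2A6
Completed: cp=U+02A6 (starts at byte 4)

Answer: 0 1 3 4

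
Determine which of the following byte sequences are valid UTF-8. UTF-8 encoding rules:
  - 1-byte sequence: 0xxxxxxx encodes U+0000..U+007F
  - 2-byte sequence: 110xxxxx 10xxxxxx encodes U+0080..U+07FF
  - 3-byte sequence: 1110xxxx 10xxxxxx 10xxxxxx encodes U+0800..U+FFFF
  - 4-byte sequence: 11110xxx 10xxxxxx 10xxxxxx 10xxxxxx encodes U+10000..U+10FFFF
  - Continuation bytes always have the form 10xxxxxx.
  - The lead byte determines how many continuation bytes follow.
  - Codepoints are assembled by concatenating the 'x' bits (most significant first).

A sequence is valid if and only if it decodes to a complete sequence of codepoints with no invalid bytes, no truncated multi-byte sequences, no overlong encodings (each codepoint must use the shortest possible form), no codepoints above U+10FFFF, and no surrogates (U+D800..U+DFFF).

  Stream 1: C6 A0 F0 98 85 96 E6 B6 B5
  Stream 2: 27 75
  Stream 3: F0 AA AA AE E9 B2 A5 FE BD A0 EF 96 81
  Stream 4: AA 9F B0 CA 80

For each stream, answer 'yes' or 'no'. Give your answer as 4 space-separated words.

Stream 1: decodes cleanly. VALID
Stream 2: decodes cleanly. VALID
Stream 3: error at byte offset 7. INVALID
Stream 4: error at byte offset 0. INVALID

Answer: yes yes no no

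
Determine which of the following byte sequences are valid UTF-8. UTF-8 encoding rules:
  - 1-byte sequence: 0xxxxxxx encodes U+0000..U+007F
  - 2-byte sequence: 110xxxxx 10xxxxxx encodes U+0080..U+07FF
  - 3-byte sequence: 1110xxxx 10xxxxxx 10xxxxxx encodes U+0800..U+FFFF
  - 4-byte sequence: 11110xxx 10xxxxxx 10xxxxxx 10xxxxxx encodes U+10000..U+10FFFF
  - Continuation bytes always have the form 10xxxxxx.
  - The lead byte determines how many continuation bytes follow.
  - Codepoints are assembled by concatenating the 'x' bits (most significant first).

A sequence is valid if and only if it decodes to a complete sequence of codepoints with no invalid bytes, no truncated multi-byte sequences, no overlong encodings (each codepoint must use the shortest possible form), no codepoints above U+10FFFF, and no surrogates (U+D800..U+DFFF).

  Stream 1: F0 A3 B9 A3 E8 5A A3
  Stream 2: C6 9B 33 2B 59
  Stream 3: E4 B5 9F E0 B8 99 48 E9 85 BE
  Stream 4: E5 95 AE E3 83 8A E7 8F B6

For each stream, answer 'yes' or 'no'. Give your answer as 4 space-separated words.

Stream 1: error at byte offset 5. INVALID
Stream 2: decodes cleanly. VALID
Stream 3: decodes cleanly. VALID
Stream 4: decodes cleanly. VALID

Answer: no yes yes yes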